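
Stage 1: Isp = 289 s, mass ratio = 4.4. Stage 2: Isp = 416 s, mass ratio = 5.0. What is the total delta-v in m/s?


dV1 = 289 * 9.81 * ln(4.4) = 4200.5 m/s
dV2 = 416 * 9.81 * ln(5.0) = 6568.1 m/s
Total dV = 4200.5 + 6568.1 = 10768.6 m/s ~ 10769 m/s

10769 m/s


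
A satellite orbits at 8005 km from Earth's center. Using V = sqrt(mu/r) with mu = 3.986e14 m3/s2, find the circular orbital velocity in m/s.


V = sqrt(3.986e14 / 8005000) = 7056 m/s

7056 m/s


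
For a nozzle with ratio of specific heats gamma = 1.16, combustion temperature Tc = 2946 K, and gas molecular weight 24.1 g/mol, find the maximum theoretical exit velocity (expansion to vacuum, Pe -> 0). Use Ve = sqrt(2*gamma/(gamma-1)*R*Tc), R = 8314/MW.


R = 8314 / 24.1 = 344.98 J/(kg.K)
Ve = sqrt(2 * 1.16 / (1.16 - 1) * 344.98 * 2946) = 3839 m/s

3839 m/s


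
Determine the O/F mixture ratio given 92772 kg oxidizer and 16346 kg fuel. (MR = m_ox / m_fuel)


MR = 92772 / 16346 = 5.68

5.68


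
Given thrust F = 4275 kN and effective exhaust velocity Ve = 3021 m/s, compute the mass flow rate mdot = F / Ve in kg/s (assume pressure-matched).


mdot = F / Ve = 4275000 / 3021 = 1415.1 kg/s

1415.1 kg/s


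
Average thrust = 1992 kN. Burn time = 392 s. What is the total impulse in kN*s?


It = 1992 * 392 = 780864 kN*s

780864 kN*s


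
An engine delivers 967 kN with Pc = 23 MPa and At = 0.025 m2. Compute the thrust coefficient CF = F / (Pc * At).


CF = 967000 / (23e6 * 0.025) = 1.68

1.68


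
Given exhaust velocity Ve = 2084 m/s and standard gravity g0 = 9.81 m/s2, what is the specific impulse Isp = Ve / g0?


Isp = Ve / g0 = 2084 / 9.81 = 212.4 s

212.4 s


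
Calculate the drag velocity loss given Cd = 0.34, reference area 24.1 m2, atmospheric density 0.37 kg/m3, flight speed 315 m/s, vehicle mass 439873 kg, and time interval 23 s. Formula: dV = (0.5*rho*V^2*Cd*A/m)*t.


D = 0.5 * 0.37 * 315^2 * 0.34 * 24.1 = 150414.19 N
a = 150414.19 / 439873 = 0.3419 m/s2
dV = 0.3419 * 23 = 7.9 m/s

7.9 m/s


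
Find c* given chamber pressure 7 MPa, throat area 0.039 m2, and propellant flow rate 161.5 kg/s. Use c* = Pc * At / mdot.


c* = 7e6 * 0.039 / 161.5 = 1690 m/s

1690 m/s


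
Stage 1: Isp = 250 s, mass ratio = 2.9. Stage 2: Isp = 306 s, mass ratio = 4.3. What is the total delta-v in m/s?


dV1 = 250 * 9.81 * ln(2.9) = 2611.2 m/s
dV2 = 306 * 9.81 * ln(4.3) = 4378.6 m/s
Total dV = 2611.2 + 4378.6 = 6989.8 m/s ~ 6990 m/s

6990 m/s


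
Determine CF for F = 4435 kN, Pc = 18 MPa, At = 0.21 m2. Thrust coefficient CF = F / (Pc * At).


CF = 4435000 / (18e6 * 0.21) = 1.17

1.17


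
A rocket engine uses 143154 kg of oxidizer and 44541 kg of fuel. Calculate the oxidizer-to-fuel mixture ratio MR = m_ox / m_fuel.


MR = 143154 / 44541 = 3.21

3.21


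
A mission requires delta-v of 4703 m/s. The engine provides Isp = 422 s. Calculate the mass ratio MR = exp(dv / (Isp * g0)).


Ve = 422 * 9.81 = 4139.82 m/s
MR = exp(4703 / 4139.82) = 3.114

3.114


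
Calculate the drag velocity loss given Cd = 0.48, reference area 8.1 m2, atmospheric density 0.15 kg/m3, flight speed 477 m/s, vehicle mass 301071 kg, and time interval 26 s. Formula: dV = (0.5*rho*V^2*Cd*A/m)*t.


D = 0.5 * 0.15 * 477^2 * 0.48 * 8.1 = 66347.46 N
a = 66347.46 / 301071 = 0.2204 m/s2
dV = 0.2204 * 26 = 5.7 m/s

5.7 m/s


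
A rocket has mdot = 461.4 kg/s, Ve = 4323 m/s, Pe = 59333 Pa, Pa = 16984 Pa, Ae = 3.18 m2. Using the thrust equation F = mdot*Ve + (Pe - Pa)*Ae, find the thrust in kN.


F = 461.4 * 4323 + (59333 - 16984) * 3.18 = 2.1293e+06 N = 2129.3 kN

2129.3 kN


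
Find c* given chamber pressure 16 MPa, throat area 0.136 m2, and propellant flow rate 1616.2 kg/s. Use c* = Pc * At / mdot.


c* = 16e6 * 0.136 / 1616.2 = 1346 m/s

1346 m/s


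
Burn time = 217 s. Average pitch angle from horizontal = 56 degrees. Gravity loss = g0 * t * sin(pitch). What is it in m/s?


GL = 9.81 * 217 * sin(56 deg) = 1765 m/s

1765 m/s


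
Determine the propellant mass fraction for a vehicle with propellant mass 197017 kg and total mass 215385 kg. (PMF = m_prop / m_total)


PMF = 197017 / 215385 = 0.915

0.915


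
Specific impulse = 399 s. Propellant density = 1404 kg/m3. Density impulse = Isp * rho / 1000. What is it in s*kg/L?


rho*Isp = 399 * 1404 / 1000 = 560 s*kg/L

560 s*kg/L


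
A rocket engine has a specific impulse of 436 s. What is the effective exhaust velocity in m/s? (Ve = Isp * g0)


Ve = Isp * g0 = 436 * 9.81 = 4277.2 m/s

4277.2 m/s


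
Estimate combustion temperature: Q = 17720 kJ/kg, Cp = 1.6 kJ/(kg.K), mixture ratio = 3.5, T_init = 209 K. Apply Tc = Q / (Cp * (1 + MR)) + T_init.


Tc = 17720 / (1.6 * (1 + 3.5)) + 209 = 2670 K

2670 K


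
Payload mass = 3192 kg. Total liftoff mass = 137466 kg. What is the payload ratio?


PR = 3192 / 137466 = 0.0232

0.0232


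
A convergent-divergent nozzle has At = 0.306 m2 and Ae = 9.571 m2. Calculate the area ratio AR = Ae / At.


AR = 9.571 / 0.306 = 31.3

31.3


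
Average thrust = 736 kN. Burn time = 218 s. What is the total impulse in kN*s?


It = 736 * 218 = 160448 kN*s

160448 kN*s


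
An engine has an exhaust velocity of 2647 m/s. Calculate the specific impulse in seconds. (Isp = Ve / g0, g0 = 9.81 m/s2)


Isp = Ve / g0 = 2647 / 9.81 = 269.8 s

269.8 s


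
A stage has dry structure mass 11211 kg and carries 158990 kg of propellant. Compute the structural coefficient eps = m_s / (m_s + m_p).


eps = 11211 / (11211 + 158990) = 0.0659

0.0659


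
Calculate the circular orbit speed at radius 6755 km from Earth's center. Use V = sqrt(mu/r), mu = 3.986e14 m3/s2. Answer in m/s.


V = sqrt(3.986e14 / 6755000) = 7682 m/s

7682 m/s


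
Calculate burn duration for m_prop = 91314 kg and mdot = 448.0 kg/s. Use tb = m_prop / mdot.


tb = 91314 / 448.0 = 203.8 s

203.8 s


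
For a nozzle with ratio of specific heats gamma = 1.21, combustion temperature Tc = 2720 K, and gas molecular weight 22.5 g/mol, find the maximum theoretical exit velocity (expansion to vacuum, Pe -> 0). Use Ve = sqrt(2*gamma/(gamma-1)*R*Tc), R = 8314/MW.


R = 8314 / 22.5 = 369.51 J/(kg.K)
Ve = sqrt(2 * 1.21 / (1.21 - 1) * 369.51 * 2720) = 3403 m/s

3403 m/s


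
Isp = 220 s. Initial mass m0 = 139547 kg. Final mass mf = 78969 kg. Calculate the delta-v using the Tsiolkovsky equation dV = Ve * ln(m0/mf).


Ve = 220 * 9.81 = 2158.2 m/s
dV = 2158.2 * ln(139547/78969) = 1229 m/s

1229 m/s


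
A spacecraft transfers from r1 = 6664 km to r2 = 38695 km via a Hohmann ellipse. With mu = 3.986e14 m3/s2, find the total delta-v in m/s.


V1 = sqrt(mu/r1) = 7733.95 m/s
dV1 = V1*(sqrt(2*r2/(r1+r2)) - 1) = 2368.16 m/s
V2 = sqrt(mu/r2) = 3209.53 m/s
dV2 = V2*(1 - sqrt(2*r1/(r1+r2))) = 1469.76 m/s
Total dV = 3838 m/s

3838 m/s


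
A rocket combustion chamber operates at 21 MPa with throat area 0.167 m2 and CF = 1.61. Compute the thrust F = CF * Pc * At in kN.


F = 1.61 * 21e6 * 0.167 = 5.6463e+06 N = 5646.3 kN

5646.3 kN


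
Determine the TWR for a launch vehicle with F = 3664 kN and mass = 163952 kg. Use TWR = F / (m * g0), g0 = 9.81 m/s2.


TWR = 3664000 / (163952 * 9.81) = 2.28

2.28


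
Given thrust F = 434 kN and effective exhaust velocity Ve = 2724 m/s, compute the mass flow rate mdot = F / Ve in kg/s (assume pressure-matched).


mdot = F / Ve = 434000 / 2724 = 159.3 kg/s

159.3 kg/s


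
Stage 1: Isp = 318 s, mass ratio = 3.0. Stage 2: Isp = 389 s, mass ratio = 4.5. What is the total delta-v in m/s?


dV1 = 318 * 9.81 * ln(3.0) = 3427.2 m/s
dV2 = 389 * 9.81 * ln(4.5) = 5739.7 m/s
Total dV = 3427.2 + 5739.7 = 9166.9 m/s ~ 9167 m/s

9167 m/s


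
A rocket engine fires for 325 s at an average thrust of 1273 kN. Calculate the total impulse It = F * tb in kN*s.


It = 1273 * 325 = 413725 kN*s

413725 kN*s


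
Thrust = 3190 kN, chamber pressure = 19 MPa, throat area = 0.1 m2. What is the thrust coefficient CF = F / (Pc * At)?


CF = 3190000 / (19e6 * 0.1) = 1.68

1.68


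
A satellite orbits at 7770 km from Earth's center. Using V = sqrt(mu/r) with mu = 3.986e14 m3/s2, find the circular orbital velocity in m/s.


V = sqrt(3.986e14 / 7770000) = 7162 m/s

7162 m/s


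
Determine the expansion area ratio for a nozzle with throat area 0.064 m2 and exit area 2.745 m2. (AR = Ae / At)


AR = 2.745 / 0.064 = 42.9

42.9


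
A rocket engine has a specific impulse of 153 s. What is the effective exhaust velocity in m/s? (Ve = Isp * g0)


Ve = Isp * g0 = 153 * 9.81 = 1500.9 m/s

1500.9 m/s


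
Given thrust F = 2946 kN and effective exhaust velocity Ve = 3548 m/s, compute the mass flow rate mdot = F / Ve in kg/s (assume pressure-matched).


mdot = F / Ve = 2946000 / 3548 = 830.3 kg/s

830.3 kg/s


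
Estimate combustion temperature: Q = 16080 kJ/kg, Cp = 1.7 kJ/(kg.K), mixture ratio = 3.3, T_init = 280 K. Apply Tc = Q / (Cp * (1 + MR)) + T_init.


Tc = 16080 / (1.7 * (1 + 3.3)) + 280 = 2480 K

2480 K


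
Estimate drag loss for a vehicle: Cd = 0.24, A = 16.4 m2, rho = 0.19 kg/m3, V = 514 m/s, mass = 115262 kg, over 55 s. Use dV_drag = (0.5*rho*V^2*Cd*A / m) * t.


D = 0.5 * 0.19 * 514^2 * 0.24 * 16.4 = 98788.17 N
a = 98788.17 / 115262 = 0.8571 m/s2
dV = 0.8571 * 55 = 47.1 m/s

47.1 m/s


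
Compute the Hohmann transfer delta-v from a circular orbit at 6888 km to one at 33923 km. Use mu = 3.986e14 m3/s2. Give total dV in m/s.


V1 = sqrt(mu/r1) = 7607.15 m/s
dV1 = V1*(sqrt(2*r2/(r1+r2)) - 1) = 2201.19 m/s
V2 = sqrt(mu/r2) = 3427.85 m/s
dV2 = V2*(1 - sqrt(2*r1/(r1+r2))) = 1436.28 m/s
Total dV = 3637 m/s

3637 m/s


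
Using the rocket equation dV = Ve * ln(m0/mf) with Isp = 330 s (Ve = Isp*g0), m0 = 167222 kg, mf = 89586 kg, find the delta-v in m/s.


Ve = 330 * 9.81 = 3237.3 m/s
dV = 3237.3 * ln(167222/89586) = 2020 m/s

2020 m/s


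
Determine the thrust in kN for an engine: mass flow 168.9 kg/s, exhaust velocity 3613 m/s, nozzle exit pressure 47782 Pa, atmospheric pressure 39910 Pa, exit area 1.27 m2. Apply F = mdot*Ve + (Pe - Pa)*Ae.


F = 168.9 * 3613 + (47782 - 39910) * 1.27 = 620233.0 N = 620.2 kN

620.2 kN


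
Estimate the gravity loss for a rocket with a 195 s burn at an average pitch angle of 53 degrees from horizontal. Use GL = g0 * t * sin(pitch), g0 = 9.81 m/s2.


GL = 9.81 * 195 * sin(53 deg) = 1528 m/s

1528 m/s


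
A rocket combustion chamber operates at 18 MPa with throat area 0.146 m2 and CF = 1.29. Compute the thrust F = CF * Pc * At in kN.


F = 1.29 * 18e6 * 0.146 = 3.3901e+06 N = 3390.1 kN

3390.1 kN


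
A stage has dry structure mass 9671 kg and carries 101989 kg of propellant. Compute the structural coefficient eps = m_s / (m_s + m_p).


eps = 9671 / (9671 + 101989) = 0.0866

0.0866


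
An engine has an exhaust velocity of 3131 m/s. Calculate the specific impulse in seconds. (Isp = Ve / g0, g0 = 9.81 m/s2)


Isp = Ve / g0 = 3131 / 9.81 = 319.2 s

319.2 s


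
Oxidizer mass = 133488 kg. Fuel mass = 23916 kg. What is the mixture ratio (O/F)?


MR = 133488 / 23916 = 5.58

5.58


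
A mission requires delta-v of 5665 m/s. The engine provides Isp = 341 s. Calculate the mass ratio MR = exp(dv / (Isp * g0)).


Ve = 341 * 9.81 = 3345.21 m/s
MR = exp(5665 / 3345.21) = 5.438

5.438


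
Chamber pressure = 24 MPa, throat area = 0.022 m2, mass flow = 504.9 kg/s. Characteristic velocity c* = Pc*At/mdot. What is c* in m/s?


c* = 24e6 * 0.022 / 504.9 = 1046 m/s

1046 m/s


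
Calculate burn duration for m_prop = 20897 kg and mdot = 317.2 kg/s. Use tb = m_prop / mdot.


tb = 20897 / 317.2 = 65.9 s

65.9 s


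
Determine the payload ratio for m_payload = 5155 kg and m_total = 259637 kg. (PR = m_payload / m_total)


PR = 5155 / 259637 = 0.0199

0.0199


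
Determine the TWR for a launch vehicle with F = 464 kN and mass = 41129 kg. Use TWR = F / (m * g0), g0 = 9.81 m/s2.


TWR = 464000 / (41129 * 9.81) = 1.15

1.15


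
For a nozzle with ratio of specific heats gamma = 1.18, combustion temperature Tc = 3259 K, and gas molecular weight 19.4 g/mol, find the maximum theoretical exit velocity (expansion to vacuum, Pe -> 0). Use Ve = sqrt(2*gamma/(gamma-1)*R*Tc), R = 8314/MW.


R = 8314 / 19.4 = 428.56 J/(kg.K)
Ve = sqrt(2 * 1.18 / (1.18 - 1) * 428.56 * 3259) = 4279 m/s

4279 m/s


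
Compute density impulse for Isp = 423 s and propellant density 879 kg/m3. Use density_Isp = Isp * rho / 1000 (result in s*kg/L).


rho*Isp = 423 * 879 / 1000 = 372 s*kg/L

372 s*kg/L


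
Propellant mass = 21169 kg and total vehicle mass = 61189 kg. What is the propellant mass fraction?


PMF = 21169 / 61189 = 0.346

0.346


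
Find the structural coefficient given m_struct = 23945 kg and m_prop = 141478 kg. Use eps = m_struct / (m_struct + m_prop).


eps = 23945 / (23945 + 141478) = 0.1448

0.1448


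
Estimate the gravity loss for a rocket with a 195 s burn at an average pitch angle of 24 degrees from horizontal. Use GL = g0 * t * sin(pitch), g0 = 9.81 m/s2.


GL = 9.81 * 195 * sin(24 deg) = 778 m/s

778 m/s


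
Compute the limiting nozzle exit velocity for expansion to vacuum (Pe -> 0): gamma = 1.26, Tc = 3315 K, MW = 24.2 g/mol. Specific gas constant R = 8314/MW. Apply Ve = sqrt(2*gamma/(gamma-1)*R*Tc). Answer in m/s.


R = 8314 / 24.2 = 343.55 J/(kg.K)
Ve = sqrt(2 * 1.26 / (1.26 - 1) * 343.55 * 3315) = 3322 m/s

3322 m/s


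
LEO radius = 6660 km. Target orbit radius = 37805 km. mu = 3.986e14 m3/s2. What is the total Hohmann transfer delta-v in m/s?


V1 = sqrt(mu/r1) = 7736.27 m/s
dV1 = V1*(sqrt(2*r2/(r1+r2)) - 1) = 2351.89 m/s
V2 = sqrt(mu/r2) = 3247.09 m/s
dV2 = V2*(1 - sqrt(2*r1/(r1+r2))) = 1469.88 m/s
Total dV = 3822 m/s

3822 m/s


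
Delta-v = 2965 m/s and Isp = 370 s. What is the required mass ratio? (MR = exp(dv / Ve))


Ve = 370 * 9.81 = 3629.7 m/s
MR = exp(2965 / 3629.7) = 2.263

2.263


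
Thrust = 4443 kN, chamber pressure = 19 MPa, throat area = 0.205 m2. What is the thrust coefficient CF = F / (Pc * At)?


CF = 4443000 / (19e6 * 0.205) = 1.14

1.14


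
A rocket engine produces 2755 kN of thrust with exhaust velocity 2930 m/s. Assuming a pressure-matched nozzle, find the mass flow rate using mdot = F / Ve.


mdot = F / Ve = 2755000 / 2930 = 940.3 kg/s

940.3 kg/s


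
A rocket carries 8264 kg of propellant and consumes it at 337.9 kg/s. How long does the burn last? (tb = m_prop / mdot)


tb = 8264 / 337.9 = 24.5 s

24.5 s


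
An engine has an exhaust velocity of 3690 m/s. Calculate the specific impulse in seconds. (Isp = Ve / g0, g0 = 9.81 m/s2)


Isp = Ve / g0 = 3690 / 9.81 = 376.1 s

376.1 s


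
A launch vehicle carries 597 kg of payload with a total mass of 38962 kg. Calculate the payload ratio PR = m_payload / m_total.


PR = 597 / 38962 = 0.0153

0.0153


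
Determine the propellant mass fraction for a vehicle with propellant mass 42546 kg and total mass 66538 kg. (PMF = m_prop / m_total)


PMF = 42546 / 66538 = 0.639

0.639


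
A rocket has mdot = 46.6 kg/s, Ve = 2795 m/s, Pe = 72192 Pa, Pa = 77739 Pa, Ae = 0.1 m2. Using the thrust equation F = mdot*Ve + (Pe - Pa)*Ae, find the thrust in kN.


F = 46.6 * 2795 + (72192 - 77739) * 0.1 = 129692.0 N = 129.7 kN

129.7 kN


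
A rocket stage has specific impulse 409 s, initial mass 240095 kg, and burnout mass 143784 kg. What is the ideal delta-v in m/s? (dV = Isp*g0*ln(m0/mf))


Ve = 409 * 9.81 = 4012.29 m/s
dV = 4012.29 * ln(240095/143784) = 2057 m/s

2057 m/s


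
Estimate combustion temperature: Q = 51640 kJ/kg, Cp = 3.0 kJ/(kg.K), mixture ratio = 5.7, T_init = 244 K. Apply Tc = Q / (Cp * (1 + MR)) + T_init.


Tc = 51640 / (3.0 * (1 + 5.7)) + 244 = 2813 K

2813 K


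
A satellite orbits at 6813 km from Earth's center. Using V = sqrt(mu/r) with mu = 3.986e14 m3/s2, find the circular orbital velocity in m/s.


V = sqrt(3.986e14 / 6813000) = 7649 m/s

7649 m/s


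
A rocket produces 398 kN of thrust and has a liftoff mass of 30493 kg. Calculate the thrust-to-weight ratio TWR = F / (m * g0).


TWR = 398000 / (30493 * 9.81) = 1.33

1.33


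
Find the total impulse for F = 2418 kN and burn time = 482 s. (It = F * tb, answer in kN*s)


It = 2418 * 482 = 1165476 kN*s

1165476 kN*s


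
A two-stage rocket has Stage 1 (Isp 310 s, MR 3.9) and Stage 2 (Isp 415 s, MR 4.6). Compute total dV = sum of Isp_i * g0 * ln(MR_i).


dV1 = 310 * 9.81 * ln(3.9) = 4138.9 m/s
dV2 = 415 * 9.81 * ln(4.6) = 6212.8 m/s
Total dV = 4138.9 + 6212.8 = 10351.7 m/s ~ 10352 m/s

10352 m/s


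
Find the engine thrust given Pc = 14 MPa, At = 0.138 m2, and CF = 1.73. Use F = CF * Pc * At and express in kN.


F = 1.73 * 14e6 * 0.138 = 3.3424e+06 N = 3342.4 kN

3342.4 kN


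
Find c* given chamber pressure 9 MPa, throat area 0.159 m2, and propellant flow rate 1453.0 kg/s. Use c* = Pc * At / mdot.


c* = 9e6 * 0.159 / 1453.0 = 985 m/s

985 m/s


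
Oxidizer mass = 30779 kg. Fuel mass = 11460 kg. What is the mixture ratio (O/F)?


MR = 30779 / 11460 = 2.69

2.69


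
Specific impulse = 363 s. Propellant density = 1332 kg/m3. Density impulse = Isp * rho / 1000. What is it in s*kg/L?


rho*Isp = 363 * 1332 / 1000 = 484 s*kg/L

484 s*kg/L


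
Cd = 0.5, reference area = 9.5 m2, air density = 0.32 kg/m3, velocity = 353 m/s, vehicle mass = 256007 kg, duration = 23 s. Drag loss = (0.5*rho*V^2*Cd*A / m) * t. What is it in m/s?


D = 0.5 * 0.32 * 353^2 * 0.5 * 9.5 = 94702.84 N
a = 94702.84 / 256007 = 0.3699 m/s2
dV = 0.3699 * 23 = 8.5 m/s

8.5 m/s


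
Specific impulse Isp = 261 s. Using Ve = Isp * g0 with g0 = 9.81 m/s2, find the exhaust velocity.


Ve = Isp * g0 = 261 * 9.81 = 2560.4 m/s

2560.4 m/s


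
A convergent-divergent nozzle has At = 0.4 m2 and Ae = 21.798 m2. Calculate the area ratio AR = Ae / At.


AR = 21.798 / 0.4 = 54.5

54.5


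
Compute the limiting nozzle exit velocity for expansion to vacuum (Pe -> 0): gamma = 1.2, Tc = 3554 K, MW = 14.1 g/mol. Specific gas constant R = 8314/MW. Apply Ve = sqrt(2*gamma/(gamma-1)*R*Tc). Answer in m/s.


R = 8314 / 14.1 = 589.65 J/(kg.K)
Ve = sqrt(2 * 1.2 / (1.2 - 1) * 589.65 * 3554) = 5015 m/s

5015 m/s


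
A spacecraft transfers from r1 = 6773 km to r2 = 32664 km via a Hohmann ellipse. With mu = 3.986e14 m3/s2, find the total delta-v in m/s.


V1 = sqrt(mu/r1) = 7671.46 m/s
dV1 = V1*(sqrt(2*r2/(r1+r2)) - 1) = 2202.15 m/s
V2 = sqrt(mu/r2) = 3493.28 m/s
dV2 = V2*(1 - sqrt(2*r1/(r1+r2))) = 1445.96 m/s
Total dV = 3648 m/s

3648 m/s


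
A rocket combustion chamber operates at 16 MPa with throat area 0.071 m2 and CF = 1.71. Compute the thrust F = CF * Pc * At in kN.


F = 1.71 * 16e6 * 0.071 = 1.9426e+06 N = 1942.6 kN

1942.6 kN


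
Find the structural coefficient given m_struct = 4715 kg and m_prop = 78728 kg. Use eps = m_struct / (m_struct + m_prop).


eps = 4715 / (4715 + 78728) = 0.0565

0.0565


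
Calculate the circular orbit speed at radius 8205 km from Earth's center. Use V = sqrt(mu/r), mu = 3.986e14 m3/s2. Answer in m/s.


V = sqrt(3.986e14 / 8205000) = 6970 m/s

6970 m/s


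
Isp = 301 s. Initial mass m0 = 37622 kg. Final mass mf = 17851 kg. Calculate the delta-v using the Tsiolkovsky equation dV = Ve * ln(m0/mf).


Ve = 301 * 9.81 = 2952.81 m/s
dV = 2952.81 * ln(37622/17851) = 2201 m/s

2201 m/s


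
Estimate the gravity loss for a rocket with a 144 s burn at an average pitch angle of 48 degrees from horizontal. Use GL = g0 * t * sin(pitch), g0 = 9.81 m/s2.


GL = 9.81 * 144 * sin(48 deg) = 1050 m/s

1050 m/s


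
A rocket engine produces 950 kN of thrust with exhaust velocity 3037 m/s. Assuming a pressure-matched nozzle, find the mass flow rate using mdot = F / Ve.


mdot = F / Ve = 950000 / 3037 = 312.8 kg/s

312.8 kg/s


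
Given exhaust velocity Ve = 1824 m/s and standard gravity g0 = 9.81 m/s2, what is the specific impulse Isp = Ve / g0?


Isp = Ve / g0 = 1824 / 9.81 = 185.9 s

185.9 s


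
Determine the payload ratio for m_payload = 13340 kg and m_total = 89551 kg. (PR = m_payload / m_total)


PR = 13340 / 89551 = 0.149

0.149


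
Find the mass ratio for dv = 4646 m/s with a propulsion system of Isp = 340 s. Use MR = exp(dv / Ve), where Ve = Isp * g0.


Ve = 340 * 9.81 = 3335.4 m/s
MR = exp(4646 / 3335.4) = 4.027

4.027


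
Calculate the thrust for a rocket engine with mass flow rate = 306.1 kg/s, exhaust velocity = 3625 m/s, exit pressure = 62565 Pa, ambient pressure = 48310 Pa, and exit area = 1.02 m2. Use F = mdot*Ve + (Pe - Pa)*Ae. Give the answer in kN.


F = 306.1 * 3625 + (62565 - 48310) * 1.02 = 1.1242e+06 N = 1124.2 kN

1124.2 kN


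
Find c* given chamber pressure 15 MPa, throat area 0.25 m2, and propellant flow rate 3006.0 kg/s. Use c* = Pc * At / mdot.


c* = 15e6 * 0.25 / 3006.0 = 1248 m/s

1248 m/s


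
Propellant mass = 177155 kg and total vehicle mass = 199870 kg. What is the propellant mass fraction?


PMF = 177155 / 199870 = 0.886

0.886


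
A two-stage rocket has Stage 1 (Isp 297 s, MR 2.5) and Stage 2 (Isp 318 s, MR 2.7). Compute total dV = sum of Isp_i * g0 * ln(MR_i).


dV1 = 297 * 9.81 * ln(2.5) = 2669.7 m/s
dV2 = 318 * 9.81 * ln(2.7) = 3098.5 m/s
Total dV = 2669.7 + 3098.5 = 5768.2 m/s ~ 5768 m/s

5768 m/s


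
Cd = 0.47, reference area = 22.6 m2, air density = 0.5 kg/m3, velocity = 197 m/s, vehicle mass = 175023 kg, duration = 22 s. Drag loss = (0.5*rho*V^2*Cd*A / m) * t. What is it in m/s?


D = 0.5 * 0.5 * 197^2 * 0.47 * 22.6 = 103057.3 N
a = 103057.3 / 175023 = 0.5888 m/s2
dV = 0.5888 * 22 = 13.0 m/s

13.0 m/s


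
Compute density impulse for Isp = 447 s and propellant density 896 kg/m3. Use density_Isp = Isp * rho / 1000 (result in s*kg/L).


rho*Isp = 447 * 896 / 1000 = 401 s*kg/L

401 s*kg/L


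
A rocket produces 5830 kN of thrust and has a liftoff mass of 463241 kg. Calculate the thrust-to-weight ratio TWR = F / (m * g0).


TWR = 5830000 / (463241 * 9.81) = 1.28

1.28


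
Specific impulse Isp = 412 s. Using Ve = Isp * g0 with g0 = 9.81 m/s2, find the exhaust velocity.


Ve = Isp * g0 = 412 * 9.81 = 4041.7 m/s

4041.7 m/s


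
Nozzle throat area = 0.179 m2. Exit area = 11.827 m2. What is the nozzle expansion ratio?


AR = 11.827 / 0.179 = 66.1

66.1


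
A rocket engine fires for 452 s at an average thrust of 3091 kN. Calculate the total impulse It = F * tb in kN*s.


It = 3091 * 452 = 1397132 kN*s

1397132 kN*s


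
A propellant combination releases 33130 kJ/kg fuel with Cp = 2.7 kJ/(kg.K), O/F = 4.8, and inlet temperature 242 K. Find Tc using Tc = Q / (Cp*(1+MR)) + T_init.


Tc = 33130 / (2.7 * (1 + 4.8)) + 242 = 2358 K

2358 K


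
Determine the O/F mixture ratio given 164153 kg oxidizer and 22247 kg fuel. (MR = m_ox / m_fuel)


MR = 164153 / 22247 = 7.38

7.38


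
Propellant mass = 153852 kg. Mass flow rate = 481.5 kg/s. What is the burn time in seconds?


tb = 153852 / 481.5 = 319.5 s

319.5 s


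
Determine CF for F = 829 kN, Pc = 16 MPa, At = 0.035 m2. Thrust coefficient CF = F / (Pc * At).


CF = 829000 / (16e6 * 0.035) = 1.48

1.48


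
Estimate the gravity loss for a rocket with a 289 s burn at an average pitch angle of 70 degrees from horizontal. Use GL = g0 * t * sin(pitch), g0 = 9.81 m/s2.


GL = 9.81 * 289 * sin(70 deg) = 2664 m/s

2664 m/s


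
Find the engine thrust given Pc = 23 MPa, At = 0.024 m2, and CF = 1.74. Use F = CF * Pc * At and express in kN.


F = 1.74 * 23e6 * 0.024 = 960480.0 N = 960.5 kN

960.5 kN


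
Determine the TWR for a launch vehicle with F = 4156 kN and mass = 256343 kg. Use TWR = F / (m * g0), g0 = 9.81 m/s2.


TWR = 4156000 / (256343 * 9.81) = 1.65

1.65


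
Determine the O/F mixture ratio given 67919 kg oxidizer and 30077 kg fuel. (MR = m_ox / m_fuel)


MR = 67919 / 30077 = 2.26

2.26


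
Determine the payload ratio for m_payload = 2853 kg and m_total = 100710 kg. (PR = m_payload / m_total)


PR = 2853 / 100710 = 0.0283

0.0283


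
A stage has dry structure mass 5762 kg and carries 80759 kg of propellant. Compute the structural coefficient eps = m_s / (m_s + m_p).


eps = 5762 / (5762 + 80759) = 0.0666

0.0666


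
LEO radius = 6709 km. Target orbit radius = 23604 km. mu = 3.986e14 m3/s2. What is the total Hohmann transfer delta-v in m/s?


V1 = sqrt(mu/r1) = 7707.97 m/s
dV1 = V1*(sqrt(2*r2/(r1+r2)) - 1) = 1911.1 m/s
V2 = sqrt(mu/r2) = 4109.38 m/s
dV2 = V2*(1 - sqrt(2*r1/(r1+r2))) = 1375.33 m/s
Total dV = 3286 m/s

3286 m/s


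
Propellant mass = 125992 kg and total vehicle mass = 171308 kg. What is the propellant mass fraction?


PMF = 125992 / 171308 = 0.735

0.735


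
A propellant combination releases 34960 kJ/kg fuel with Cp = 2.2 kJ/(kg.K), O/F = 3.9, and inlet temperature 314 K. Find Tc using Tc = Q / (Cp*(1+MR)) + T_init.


Tc = 34960 / (2.2 * (1 + 3.9)) + 314 = 3557 K

3557 K


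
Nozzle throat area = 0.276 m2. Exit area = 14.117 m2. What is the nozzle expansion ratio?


AR = 14.117 / 0.276 = 51.1

51.1


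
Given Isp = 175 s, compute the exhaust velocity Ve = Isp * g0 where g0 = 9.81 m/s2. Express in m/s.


Ve = Isp * g0 = 175 * 9.81 = 1716.8 m/s

1716.8 m/s


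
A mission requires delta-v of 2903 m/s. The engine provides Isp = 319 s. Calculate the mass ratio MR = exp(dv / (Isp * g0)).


Ve = 319 * 9.81 = 3129.39 m/s
MR = exp(2903 / 3129.39) = 2.529

2.529


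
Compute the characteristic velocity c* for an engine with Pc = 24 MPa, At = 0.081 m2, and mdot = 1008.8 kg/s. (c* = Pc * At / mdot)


c* = 24e6 * 0.081 / 1008.8 = 1927 m/s

1927 m/s


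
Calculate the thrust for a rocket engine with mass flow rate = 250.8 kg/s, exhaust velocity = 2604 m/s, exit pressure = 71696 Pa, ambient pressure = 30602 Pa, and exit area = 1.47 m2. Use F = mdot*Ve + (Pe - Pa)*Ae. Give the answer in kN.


F = 250.8 * 2604 + (71696 - 30602) * 1.47 = 713491.0 N = 713.5 kN

713.5 kN


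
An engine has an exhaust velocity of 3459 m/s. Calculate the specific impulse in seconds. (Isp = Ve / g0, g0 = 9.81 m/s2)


Isp = Ve / g0 = 3459 / 9.81 = 352.6 s

352.6 s


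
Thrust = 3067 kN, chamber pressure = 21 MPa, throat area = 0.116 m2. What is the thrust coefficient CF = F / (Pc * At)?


CF = 3067000 / (21e6 * 0.116) = 1.26

1.26


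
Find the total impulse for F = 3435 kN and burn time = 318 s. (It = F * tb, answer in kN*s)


It = 3435 * 318 = 1092330 kN*s

1092330 kN*s


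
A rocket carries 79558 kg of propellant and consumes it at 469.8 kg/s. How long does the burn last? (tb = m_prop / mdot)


tb = 79558 / 469.8 = 169.3 s

169.3 s


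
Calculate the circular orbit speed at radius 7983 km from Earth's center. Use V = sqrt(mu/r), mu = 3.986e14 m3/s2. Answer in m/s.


V = sqrt(3.986e14 / 7983000) = 7066 m/s

7066 m/s


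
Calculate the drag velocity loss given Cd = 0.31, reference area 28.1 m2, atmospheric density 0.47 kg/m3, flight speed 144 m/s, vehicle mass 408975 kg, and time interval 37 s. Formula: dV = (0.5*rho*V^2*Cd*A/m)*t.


D = 0.5 * 0.47 * 144^2 * 0.31 * 28.1 = 42448.35 N
a = 42448.35 / 408975 = 0.1038 m/s2
dV = 0.1038 * 37 = 3.8 m/s

3.8 m/s


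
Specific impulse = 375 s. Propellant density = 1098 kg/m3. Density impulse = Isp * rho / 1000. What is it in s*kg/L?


rho*Isp = 375 * 1098 / 1000 = 412 s*kg/L

412 s*kg/L


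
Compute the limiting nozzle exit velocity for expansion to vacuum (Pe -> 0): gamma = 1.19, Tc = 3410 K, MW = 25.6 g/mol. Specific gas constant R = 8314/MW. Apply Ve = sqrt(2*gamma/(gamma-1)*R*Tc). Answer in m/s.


R = 8314 / 25.6 = 324.77 J/(kg.K)
Ve = sqrt(2 * 1.19 / (1.19 - 1) * 324.77 * 3410) = 3725 m/s

3725 m/s


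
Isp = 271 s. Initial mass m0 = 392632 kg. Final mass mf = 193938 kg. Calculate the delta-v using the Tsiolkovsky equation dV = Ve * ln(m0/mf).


Ve = 271 * 9.81 = 2658.51 m/s
dV = 2658.51 * ln(392632/193938) = 1875 m/s

1875 m/s


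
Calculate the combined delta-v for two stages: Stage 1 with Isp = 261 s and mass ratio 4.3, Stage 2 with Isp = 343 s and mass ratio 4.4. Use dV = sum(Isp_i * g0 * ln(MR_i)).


dV1 = 261 * 9.81 * ln(4.3) = 3734.7 m/s
dV2 = 343 * 9.81 * ln(4.4) = 4985.3 m/s
Total dV = 3734.7 + 4985.3 = 8720.0 m/s ~ 8720 m/s

8720 m/s


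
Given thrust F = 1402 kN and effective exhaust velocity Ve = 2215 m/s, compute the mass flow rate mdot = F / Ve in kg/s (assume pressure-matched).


mdot = F / Ve = 1402000 / 2215 = 633.0 kg/s

633.0 kg/s


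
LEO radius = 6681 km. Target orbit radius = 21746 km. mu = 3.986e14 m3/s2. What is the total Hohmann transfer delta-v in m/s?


V1 = sqrt(mu/r1) = 7724.1 m/s
dV1 = V1*(sqrt(2*r2/(r1+r2)) - 1) = 1829.94 m/s
V2 = sqrt(mu/r2) = 4281.33 m/s
dV2 = V2*(1 - sqrt(2*r1/(r1+r2))) = 1346.05 m/s
Total dV = 3176 m/s

3176 m/s


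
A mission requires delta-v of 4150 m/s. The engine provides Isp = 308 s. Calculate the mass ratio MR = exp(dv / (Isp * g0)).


Ve = 308 * 9.81 = 3021.48 m/s
MR = exp(4150 / 3021.48) = 3.949

3.949


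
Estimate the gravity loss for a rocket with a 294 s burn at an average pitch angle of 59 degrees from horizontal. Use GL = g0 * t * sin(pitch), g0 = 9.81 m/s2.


GL = 9.81 * 294 * sin(59 deg) = 2472 m/s

2472 m/s


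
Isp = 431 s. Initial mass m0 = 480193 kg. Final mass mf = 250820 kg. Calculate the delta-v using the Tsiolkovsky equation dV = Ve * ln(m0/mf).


Ve = 431 * 9.81 = 4228.11 m/s
dV = 4228.11 * ln(480193/250820) = 2746 m/s

2746 m/s


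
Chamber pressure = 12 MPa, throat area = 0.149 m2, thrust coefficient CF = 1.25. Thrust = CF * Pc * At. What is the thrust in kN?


F = 1.25 * 12e6 * 0.149 = 2.2350e+06 N = 2235.0 kN

2235.0 kN


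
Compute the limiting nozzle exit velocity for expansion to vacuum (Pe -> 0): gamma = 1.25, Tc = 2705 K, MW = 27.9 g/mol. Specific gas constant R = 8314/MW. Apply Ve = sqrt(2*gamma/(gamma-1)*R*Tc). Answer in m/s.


R = 8314 / 27.9 = 297.99 J/(kg.K)
Ve = sqrt(2 * 1.25 / (1.25 - 1) * 297.99 * 2705) = 2839 m/s

2839 m/s


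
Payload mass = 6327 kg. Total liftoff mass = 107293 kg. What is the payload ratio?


PR = 6327 / 107293 = 0.059

0.059


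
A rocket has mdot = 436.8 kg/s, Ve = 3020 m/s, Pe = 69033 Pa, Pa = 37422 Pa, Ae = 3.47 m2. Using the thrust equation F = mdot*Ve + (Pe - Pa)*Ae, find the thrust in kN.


F = 436.8 * 3020 + (69033 - 37422) * 3.47 = 1.4288e+06 N = 1428.8 kN

1428.8 kN


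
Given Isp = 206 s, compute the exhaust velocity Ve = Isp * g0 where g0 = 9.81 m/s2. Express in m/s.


Ve = Isp * g0 = 206 * 9.81 = 2020.9 m/s

2020.9 m/s


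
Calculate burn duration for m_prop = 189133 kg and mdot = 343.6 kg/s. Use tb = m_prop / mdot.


tb = 189133 / 343.6 = 550.4 s

550.4 s


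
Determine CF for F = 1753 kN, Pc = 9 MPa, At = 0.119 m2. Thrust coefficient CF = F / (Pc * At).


CF = 1753000 / (9e6 * 0.119) = 1.64

1.64


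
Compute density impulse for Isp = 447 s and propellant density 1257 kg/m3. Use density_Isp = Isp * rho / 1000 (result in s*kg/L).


rho*Isp = 447 * 1257 / 1000 = 562 s*kg/L

562 s*kg/L


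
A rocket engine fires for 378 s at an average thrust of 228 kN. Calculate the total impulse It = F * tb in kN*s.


It = 228 * 378 = 86184 kN*s

86184 kN*s


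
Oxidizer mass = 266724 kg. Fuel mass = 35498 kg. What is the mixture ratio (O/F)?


MR = 266724 / 35498 = 7.51

7.51


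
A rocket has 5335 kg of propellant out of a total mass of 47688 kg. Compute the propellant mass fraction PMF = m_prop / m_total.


PMF = 5335 / 47688 = 0.112

0.112


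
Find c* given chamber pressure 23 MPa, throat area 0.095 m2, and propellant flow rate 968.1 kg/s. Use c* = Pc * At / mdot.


c* = 23e6 * 0.095 / 968.1 = 2257 m/s

2257 m/s


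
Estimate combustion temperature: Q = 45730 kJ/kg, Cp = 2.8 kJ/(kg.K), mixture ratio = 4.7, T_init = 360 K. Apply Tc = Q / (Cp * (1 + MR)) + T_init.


Tc = 45730 / (2.8 * (1 + 4.7)) + 360 = 3225 K

3225 K


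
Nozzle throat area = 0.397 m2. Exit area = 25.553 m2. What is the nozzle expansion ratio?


AR = 25.553 / 0.397 = 64.4

64.4


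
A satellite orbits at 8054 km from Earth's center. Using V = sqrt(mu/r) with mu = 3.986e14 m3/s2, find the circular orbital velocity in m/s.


V = sqrt(3.986e14 / 8054000) = 7035 m/s

7035 m/s


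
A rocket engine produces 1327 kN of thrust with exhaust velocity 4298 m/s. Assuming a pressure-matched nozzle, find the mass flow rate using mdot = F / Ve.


mdot = F / Ve = 1327000 / 4298 = 308.7 kg/s

308.7 kg/s


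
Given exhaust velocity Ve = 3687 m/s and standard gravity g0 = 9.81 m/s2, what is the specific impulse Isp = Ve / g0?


Isp = Ve / g0 = 3687 / 9.81 = 375.8 s

375.8 s


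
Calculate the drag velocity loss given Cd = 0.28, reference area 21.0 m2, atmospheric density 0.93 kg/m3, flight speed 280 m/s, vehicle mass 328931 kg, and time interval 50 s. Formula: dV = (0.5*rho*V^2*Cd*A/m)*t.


D = 0.5 * 0.93 * 280^2 * 0.28 * 21.0 = 214361.28 N
a = 214361.28 / 328931 = 0.6517 m/s2
dV = 0.6517 * 50 = 32.6 m/s

32.6 m/s


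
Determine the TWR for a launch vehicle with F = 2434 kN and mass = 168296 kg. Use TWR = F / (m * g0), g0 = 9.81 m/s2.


TWR = 2434000 / (168296 * 9.81) = 1.47

1.47


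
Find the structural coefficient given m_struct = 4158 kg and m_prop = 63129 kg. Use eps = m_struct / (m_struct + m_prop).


eps = 4158 / (4158 + 63129) = 0.0618

0.0618


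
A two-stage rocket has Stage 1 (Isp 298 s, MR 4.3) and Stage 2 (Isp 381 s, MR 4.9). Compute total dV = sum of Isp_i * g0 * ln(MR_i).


dV1 = 298 * 9.81 * ln(4.3) = 4264.1 m/s
dV2 = 381 * 9.81 * ln(4.9) = 5939.9 m/s
Total dV = 4264.1 + 5939.9 = 10204.0 m/s ~ 10204 m/s

10204 m/s


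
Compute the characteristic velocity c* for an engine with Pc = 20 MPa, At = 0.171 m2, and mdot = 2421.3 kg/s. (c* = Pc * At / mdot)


c* = 20e6 * 0.171 / 2421.3 = 1412 m/s

1412 m/s


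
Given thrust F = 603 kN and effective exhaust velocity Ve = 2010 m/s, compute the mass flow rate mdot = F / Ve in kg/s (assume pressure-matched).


mdot = F / Ve = 603000 / 2010 = 300.0 kg/s

300.0 kg/s


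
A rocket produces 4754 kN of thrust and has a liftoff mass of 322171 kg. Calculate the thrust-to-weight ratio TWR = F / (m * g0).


TWR = 4754000 / (322171 * 9.81) = 1.5

1.5


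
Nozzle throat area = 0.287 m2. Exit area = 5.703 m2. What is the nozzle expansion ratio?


AR = 5.703 / 0.287 = 19.9

19.9


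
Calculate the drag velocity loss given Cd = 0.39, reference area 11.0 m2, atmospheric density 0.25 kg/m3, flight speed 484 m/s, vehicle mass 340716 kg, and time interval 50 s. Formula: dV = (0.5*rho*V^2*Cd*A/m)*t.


D = 0.5 * 0.25 * 484^2 * 0.39 * 11.0 = 125619.78 N
a = 125619.78 / 340716 = 0.3687 m/s2
dV = 0.3687 * 50 = 18.4 m/s

18.4 m/s


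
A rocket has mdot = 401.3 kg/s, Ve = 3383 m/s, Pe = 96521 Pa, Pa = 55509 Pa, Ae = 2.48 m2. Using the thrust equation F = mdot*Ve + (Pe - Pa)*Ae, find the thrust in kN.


F = 401.3 * 3383 + (96521 - 55509) * 2.48 = 1.4593e+06 N = 1459.3 kN

1459.3 kN


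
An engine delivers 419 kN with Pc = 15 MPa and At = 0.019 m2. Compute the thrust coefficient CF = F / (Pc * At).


CF = 419000 / (15e6 * 0.019) = 1.47

1.47


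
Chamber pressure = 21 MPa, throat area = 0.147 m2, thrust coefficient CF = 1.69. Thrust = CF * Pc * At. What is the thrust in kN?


F = 1.69 * 21e6 * 0.147 = 5.2170e+06 N = 5217.0 kN

5217.0 kN


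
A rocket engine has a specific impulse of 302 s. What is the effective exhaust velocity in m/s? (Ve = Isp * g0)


Ve = Isp * g0 = 302 * 9.81 = 2962.6 m/s

2962.6 m/s


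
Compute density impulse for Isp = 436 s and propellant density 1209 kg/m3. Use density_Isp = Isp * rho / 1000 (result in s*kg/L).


rho*Isp = 436 * 1209 / 1000 = 527 s*kg/L

527 s*kg/L


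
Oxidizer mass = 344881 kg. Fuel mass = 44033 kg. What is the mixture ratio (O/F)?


MR = 344881 / 44033 = 7.83

7.83


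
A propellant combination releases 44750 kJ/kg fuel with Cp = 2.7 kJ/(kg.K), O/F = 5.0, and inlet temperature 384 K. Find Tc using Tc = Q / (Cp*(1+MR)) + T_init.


Tc = 44750 / (2.7 * (1 + 5.0)) + 384 = 3146 K

3146 K


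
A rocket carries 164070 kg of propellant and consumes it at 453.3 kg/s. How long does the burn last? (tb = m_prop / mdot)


tb = 164070 / 453.3 = 361.9 s

361.9 s


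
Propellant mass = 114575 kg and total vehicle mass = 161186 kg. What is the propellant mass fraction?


PMF = 114575 / 161186 = 0.711

0.711


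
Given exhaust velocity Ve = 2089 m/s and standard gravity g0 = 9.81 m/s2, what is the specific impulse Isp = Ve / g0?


Isp = Ve / g0 = 2089 / 9.81 = 212.9 s

212.9 s


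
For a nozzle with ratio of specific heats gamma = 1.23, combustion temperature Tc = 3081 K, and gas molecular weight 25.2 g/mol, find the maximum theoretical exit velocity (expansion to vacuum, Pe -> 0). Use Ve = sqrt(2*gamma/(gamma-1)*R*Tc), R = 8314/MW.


R = 8314 / 25.2 = 329.92 J/(kg.K)
Ve = sqrt(2 * 1.23 / (1.23 - 1) * 329.92 * 3081) = 3297 m/s

3297 m/s


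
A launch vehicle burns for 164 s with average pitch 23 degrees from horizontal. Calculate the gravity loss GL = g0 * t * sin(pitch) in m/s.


GL = 9.81 * 164 * sin(23 deg) = 629 m/s

629 m/s


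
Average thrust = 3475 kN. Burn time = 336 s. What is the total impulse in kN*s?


It = 3475 * 336 = 1167600 kN*s

1167600 kN*s


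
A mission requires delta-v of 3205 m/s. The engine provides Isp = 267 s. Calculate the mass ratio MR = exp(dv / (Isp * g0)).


Ve = 267 * 9.81 = 2619.27 m/s
MR = exp(3205 / 2619.27) = 3.399

3.399


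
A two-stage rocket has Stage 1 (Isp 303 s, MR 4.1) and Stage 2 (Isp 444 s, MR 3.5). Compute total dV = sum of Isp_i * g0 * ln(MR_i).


dV1 = 303 * 9.81 * ln(4.1) = 4194.1 m/s
dV2 = 444 * 9.81 * ln(3.5) = 5456.6 m/s
Total dV = 4194.1 + 5456.6 = 9650.7 m/s ~ 9651 m/s

9651 m/s


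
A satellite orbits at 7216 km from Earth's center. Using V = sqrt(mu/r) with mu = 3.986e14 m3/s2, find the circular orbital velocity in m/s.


V = sqrt(3.986e14 / 7216000) = 7432 m/s

7432 m/s


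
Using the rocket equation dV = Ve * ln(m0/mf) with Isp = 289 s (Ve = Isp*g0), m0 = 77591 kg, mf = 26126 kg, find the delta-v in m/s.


Ve = 289 * 9.81 = 2835.09 m/s
dV = 2835.09 * ln(77591/26126) = 3086 m/s

3086 m/s


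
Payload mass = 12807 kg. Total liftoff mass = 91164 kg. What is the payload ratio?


PR = 12807 / 91164 = 0.1405

0.1405


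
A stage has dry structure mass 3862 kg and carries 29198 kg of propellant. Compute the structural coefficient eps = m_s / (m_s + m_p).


eps = 3862 / (3862 + 29198) = 0.1168

0.1168


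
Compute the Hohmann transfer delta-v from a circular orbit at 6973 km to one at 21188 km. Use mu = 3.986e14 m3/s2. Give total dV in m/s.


V1 = sqrt(mu/r1) = 7560.64 m/s
dV1 = V1*(sqrt(2*r2/(r1+r2)) - 1) = 1713.95 m/s
V2 = sqrt(mu/r2) = 4337.34 m/s
dV2 = V2*(1 - sqrt(2*r1/(r1+r2))) = 1285.06 m/s
Total dV = 2999 m/s

2999 m/s


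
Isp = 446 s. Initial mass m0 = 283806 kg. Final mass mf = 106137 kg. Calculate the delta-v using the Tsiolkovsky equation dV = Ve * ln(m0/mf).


Ve = 446 * 9.81 = 4375.26 m/s
dV = 4375.26 * ln(283806/106137) = 4303 m/s

4303 m/s


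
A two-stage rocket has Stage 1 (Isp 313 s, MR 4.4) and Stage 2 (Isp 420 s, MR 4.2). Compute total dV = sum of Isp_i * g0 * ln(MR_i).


dV1 = 313 * 9.81 * ln(4.4) = 4549.3 m/s
dV2 = 420 * 9.81 * ln(4.2) = 5912.8 m/s
Total dV = 4549.3 + 5912.8 = 10462.1 m/s ~ 10462 m/s

10462 m/s


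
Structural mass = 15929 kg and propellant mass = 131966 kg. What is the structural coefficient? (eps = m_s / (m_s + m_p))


eps = 15929 / (15929 + 131966) = 0.1077

0.1077


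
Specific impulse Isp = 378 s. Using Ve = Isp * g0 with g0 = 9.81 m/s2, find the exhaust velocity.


Ve = Isp * g0 = 378 * 9.81 = 3708.2 m/s

3708.2 m/s
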